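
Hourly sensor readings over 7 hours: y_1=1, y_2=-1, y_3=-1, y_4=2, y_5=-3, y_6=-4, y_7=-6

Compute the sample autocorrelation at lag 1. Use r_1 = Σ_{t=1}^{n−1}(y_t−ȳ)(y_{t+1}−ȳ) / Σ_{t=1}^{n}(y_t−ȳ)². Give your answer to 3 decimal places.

Mean ȳ = (1 − 1 − 1 + 2 − 3 − 4 − 6)/7 = -1.7143
Deviations from mean: 2.7143, 0.7143, 0.7143, 3.7143, -1.2857, -2.2857, -4.2857
Σ(y_t−ȳ)(y_{t+1}−ȳ) = (1.9388) + (0.5102) + (2.6531) + (-4.7755) + (2.9388) + (9.7959) = 13.0612
Denominator Σ(y_t−ȳ)² = 47.4286
r_1 = 13.0612 / 47.4286 = 0.275

0.275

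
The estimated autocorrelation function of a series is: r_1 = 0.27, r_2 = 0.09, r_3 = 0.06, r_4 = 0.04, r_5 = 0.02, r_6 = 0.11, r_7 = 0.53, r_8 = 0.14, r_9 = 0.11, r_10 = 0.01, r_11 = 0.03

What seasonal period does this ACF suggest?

7

The largest autocorrelation is r_7 = 0.53; the remaining lags stay at or below 0.27. The elevated value at lag 1 (0.27), dropping to 0.09 at lag 2, reflects decaying short-term dependence rather than seasonality.
The dominant spike at lag 7 indicates a seasonal period of 7.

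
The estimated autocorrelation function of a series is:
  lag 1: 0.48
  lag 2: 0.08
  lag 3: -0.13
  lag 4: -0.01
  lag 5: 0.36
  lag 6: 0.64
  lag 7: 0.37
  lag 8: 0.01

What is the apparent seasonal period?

6

The largest autocorrelation is r_6 = 0.64; the remaining lags stay at or below 0.48. The elevated value at lag 1 (0.48), dropping to 0.08 at lag 2, reflects decaying short-term dependence rather than seasonality.
The dominant spike at lag 6 indicates a seasonal period of 6.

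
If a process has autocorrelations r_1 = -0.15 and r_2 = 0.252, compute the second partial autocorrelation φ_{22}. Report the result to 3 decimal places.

0.235

φ_{22} = (r_2 − r_1²) / (1 − r_1²)
r_1² = (-0.15)² = 0.0225
Numerator = 0.252 − 0.0225 = 0.2295; denominator = 1 − 0.0225 = 0.9775
φ_{22} = 0.2295 / 0.9775 = 0.235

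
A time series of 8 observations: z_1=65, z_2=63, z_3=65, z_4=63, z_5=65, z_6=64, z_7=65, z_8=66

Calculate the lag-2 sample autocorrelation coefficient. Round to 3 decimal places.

Mean z̄ = (65 + 63 + 65 + 63 + 65 + 64 + 65 + 66)/8 = 64.5000
Deviations from mean: 0.5000, -1.5000, 0.5000, -1.5000, 0.5000, -0.5000, 0.5000, 1.5000
Σ(z_t−z̄)(z_{t+2}−z̄) = (0.2500) + (2.2500) + (0.2500) + (0.7500) + (0.2500) + (-0.7500) = 3.0000
Denominator Σ(z_t−z̄)² = 8.0000
r_2 = 3.0000 / 8.0000 = 0.375

0.375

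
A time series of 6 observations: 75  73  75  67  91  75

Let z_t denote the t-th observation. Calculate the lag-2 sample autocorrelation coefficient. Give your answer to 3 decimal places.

Mean z̄ = (75 + 73 + 75 + 67 + 91 + 75)/6 = 76.0000
Numerator Σ_{t=1}^{4}(z_t−z̄)(z_{t+2}−z̄) = 22.0000
Denominator Σ(z_t−z̄)² = 318.0000
r_2 = 22.0000 / 318.0000 = 0.069

0.069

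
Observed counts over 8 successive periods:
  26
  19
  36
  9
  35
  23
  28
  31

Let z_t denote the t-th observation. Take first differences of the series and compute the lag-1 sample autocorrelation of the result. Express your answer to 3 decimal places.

First differences Δz: -7, 17, -27, 26, -12, 5, 3
Mean of differences = 0.7143
Numerator Σ(Δz_t−Δz̄)(Δz_{t+1}−Δz̄) = -1643.9388
Denominator Σ(Δz_t−Δz̄)² = 1917.4286
r_1(Δz) = -1643.9388 / 1917.4286 = -0.857

-0.857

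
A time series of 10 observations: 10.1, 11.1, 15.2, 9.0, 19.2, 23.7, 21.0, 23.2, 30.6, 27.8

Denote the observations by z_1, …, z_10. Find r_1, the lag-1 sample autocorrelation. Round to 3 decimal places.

Mean z̄ = (10.1 + 11.1 + 15.2 + 9.0 + 19.2 + 23.7 + 21.0 + 23.2 + 30.6 + 27.8)/10 = 19.0900
Numerator Σ_{t=1}^{9}(z_t−z̄)(z_{t+1}−z̄) = 305.7719
Denominator Σ(z_t−z̄)² = 511.7490
r_1 = 305.7719 / 511.7490 = 0.598

0.598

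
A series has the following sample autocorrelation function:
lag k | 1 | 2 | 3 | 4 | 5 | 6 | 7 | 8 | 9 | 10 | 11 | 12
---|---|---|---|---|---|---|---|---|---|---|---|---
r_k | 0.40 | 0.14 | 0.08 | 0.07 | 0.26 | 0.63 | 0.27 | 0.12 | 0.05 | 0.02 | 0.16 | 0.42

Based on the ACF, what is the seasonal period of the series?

The largest autocorrelation is r_6 = 0.63, with a weaker echo at lag 12 (0.42); the remaining lags stay at or below 0.40. The elevated value at lag 1 (0.40), dropping to 0.14 at lag 2, reflects decaying short-term dependence rather than seasonality.
The dominant spike at lag 6 indicates a seasonal period of 6.

6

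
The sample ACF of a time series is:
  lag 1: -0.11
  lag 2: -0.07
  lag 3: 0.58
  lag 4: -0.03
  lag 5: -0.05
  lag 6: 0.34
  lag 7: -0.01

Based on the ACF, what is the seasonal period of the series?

The largest autocorrelation is r_3 = 0.58, with a weaker echo at lag 6 (0.34); the remaining lags stay at or below -0.01.
The dominant spike at lag 3 indicates a seasonal period of 3.

3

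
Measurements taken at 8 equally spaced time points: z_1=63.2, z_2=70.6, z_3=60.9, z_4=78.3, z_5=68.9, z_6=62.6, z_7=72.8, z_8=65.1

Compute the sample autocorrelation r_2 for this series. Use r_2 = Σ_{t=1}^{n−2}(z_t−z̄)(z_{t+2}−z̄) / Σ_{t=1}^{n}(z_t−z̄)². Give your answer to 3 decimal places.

0.075

Mean z̄ = (63.2 + 70.6 + 60.9 + 78.3 + 68.9 + 62.6 + 72.8 + 65.1)/8 = 67.8000
Deviations from mean: -4.6000, 2.8000, -6.9000, 10.5000, 1.1000, -5.2000, 5.0000, -2.7000
Σ(z_t−z̄)(z_{t+2}−z̄) = (31.7400) + (29.4000) + (-7.5900) + (-54.6000) + (5.5000) + (14.0400) = 18.4900
Denominator Σ(z_t−z̄)² = 247.4000
r_2 = 18.4900 / 247.4000 = 0.075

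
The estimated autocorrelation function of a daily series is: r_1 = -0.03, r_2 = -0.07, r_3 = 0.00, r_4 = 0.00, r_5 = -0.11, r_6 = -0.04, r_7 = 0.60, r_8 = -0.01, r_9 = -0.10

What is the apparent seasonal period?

7

The largest autocorrelation is r_7 = 0.60; the remaining lags stay at or below 0.00.
The dominant spike at lag 7 indicates a seasonal period of 7.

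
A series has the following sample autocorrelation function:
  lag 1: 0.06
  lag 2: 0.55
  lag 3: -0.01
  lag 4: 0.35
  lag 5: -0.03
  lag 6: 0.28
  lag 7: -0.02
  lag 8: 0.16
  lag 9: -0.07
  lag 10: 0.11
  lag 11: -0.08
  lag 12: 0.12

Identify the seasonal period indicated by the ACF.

2

The largest autocorrelation is r_2 = 0.55, with weaker echoes at lags 4 (0.35), 6 (0.28) and 8 (0.16); the remaining lags stay at or below 0.12.
The dominant spike at lag 2 indicates a seasonal period of 2.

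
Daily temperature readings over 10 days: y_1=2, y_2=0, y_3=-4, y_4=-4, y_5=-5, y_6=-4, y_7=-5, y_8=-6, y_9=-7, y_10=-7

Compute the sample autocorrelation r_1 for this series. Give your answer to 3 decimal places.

Mean ȳ = (2 + 0 − 4 − 4 − 5 − 4 − 5 − 6 − 7 − 7)/10 = -4.0000
Numerator Σ_{t=1}^{9}(y_t−ȳ)(y_{t+1}−ȳ) = 41.0000
Denominator Σ(y_t−ȳ)² = 76.0000
r_1 = 41.0000 / 76.0000 = 0.539

0.539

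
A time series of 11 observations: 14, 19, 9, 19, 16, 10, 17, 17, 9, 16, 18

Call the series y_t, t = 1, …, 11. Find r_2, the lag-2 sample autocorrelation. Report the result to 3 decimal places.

-0.274

Mean ȳ = (14 + 19 + 9 + 19 + 16 + 10 + 17 + 17 + 9 + 16 + 18)/11 = 14.9091
Numerator Σ_{t=1}^{9}(y_t−ȳ)(y_{t+2}−ȳ) = -40.7438
Denominator Σ(y_t−ȳ)² = 148.9091
r_2 = -40.7438 / 148.9091 = -0.274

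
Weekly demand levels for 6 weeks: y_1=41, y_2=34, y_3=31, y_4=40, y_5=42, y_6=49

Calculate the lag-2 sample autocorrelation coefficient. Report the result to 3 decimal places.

Mean ȳ = (41 + 34 + 31 + 40 + 42 + 49)/6 = 39.5000
Deviations from mean: 1.5000, -5.5000, -8.5000, 0.5000, 2.5000, 9.5000
Σ(y_t−ȳ)(y_{t+2}−ȳ) = (-12.7500) + (-2.7500) + (-21.2500) + (4.7500) = -32.0000
Denominator Σ(y_t−ȳ)² = 201.5000
r_2 = -32.0000 / 201.5000 = -0.159

-0.159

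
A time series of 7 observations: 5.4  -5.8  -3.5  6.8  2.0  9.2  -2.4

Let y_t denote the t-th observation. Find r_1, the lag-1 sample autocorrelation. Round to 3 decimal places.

Mean ȳ = (5.4 − 5.8 − 3.5 + 6.8 + 2.0 + 9.2 − 2.4)/7 = 1.6714
Numerator Σ_{t=1}^{6}(y_t−ȳ)(y_{t+1}−ȳ) = -42.2351
Denominator Σ(y_t−ȳ)² = 196.1343
r_1 = -42.2351 / 196.1343 = -0.215

-0.215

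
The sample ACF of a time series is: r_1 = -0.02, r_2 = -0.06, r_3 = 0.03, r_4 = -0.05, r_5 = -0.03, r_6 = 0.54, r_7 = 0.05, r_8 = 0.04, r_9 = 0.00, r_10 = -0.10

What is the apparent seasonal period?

The largest autocorrelation is r_6 = 0.54; the remaining lags stay at or below 0.05.
The dominant spike at lag 6 indicates a seasonal period of 6.

6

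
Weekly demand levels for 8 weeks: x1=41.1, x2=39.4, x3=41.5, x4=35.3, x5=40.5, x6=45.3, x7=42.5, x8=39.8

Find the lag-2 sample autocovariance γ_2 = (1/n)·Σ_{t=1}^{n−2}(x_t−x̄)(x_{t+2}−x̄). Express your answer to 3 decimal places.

-2.771

Mean x̄ = (41.1 + 39.4 + 41.5 + 35.3 + 40.5 + 45.3 + 42.5 + 39.8)/8 = 40.6750
Σ_{t=1}^{6}(x_t−x̄)(x_{t+2}−x̄) = -22.1663
γ_2 = -22.1663 / 8 = -2.771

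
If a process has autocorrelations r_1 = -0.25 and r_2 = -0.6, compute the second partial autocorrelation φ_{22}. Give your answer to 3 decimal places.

-0.707

φ_{22} = (r_2 − r_1²) / (1 − r_1²)
r_1² = (-0.25)² = 0.0625
Numerator = -0.6 − 0.0625 = -0.6625; denominator = 1 − 0.0625 = 0.9375
φ_{22} = -0.6625 / 0.9375 = -0.707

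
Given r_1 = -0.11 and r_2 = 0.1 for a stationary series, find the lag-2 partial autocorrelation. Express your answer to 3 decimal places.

φ_{22} = (r_2 − r_1²) / (1 − r_1²)
r_1² = (-0.11)² = 0.0121
Numerator = 0.1 − 0.0121 = 0.0879; denominator = 1 − 0.0121 = 0.9879
φ_{22} = 0.0879 / 0.9879 = 0.089

0.089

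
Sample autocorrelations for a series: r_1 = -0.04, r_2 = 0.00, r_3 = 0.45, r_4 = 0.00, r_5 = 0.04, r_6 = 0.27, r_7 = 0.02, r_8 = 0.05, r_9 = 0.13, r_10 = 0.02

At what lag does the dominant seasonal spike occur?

3

The largest autocorrelation is r_3 = 0.45, with a weaker echo at lag 6 (0.27); the remaining lags stay at or below 0.13.
The dominant spike at lag 3 indicates a seasonal period of 3.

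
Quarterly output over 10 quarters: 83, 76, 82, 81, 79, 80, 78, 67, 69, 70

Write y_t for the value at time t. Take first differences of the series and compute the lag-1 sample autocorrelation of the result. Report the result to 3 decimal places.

-0.298

First differences Δy: -7, 6, -1, -2, 1, -2, -11, 2, 1
Mean of differences = -1.4444
Numerator Σ(Δy_t−Δȳ)(Δy_{t+1}−Δȳ) = -60.1975
Denominator Σ(Δy_t−Δȳ)² = 202.2222
r_1(Δy) = -60.1975 / 202.2222 = -0.298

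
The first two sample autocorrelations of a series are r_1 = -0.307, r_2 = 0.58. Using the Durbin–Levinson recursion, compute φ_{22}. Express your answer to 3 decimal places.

φ_{22} = (r_2 − r_1²) / (1 − r_1²)
r_1² = (-0.307)² = 0.094249
Numerator = 0.58 − 0.0942 = 0.4858; denominator = 1 − 0.0942 = 0.9058
φ_{22} = 0.4858 / 0.9058 = 0.536

0.536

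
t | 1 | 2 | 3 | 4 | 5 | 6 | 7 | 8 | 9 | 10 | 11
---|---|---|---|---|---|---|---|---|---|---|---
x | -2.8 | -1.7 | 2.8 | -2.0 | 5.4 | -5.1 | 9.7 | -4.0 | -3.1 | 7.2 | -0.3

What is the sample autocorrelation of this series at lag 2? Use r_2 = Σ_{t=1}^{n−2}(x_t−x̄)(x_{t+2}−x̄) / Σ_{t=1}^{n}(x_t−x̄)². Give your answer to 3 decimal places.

0.134

Mean x̄ = (-2.8 − 1.7 + 2.8 − 2.0 + 5.4 − 5.1 + 9.7 − 4.0 − 3.1 + 7.2 − 0.3)/11 = 0.5545
Numerator Σ_{t=1}^{9}(x_t−x̄)(x_{t+2}−x̄) = 33.0531
Denominator Σ(x_t−x̄)² = 245.9873
r_2 = 33.0531 / 245.9873 = 0.134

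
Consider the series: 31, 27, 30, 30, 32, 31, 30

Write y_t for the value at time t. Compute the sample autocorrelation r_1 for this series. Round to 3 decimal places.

Mean ȳ = (31 + 27 + 30 + 30 + 32 + 31 + 30)/7 = 30.1429
Deviations from mean: 0.8571, -3.1429, -0.1429, -0.1429, 1.8571, 0.8571, -0.1429
Σ(y_t−ȳ)(y_{t+1}−ȳ) = (-2.6939) + (0.4490) + (0.0204) + (-0.2653) + (1.5918) + (-0.1224) = -1.0204
Denominator Σ(y_t−ȳ)² = 14.8571
r_1 = -1.0204 / 14.8571 = -0.069

-0.069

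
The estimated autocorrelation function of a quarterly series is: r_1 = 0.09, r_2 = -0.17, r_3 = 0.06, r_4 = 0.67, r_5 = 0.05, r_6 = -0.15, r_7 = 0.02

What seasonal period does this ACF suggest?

The largest autocorrelation is r_4 = 0.67; the remaining lags stay at or below 0.09.
The dominant spike at lag 4 indicates a seasonal period of 4.

4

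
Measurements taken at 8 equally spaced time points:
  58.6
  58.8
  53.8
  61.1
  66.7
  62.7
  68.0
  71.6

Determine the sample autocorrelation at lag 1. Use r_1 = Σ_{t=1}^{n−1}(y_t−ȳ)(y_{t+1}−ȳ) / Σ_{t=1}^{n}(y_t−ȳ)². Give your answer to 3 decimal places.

0.445

Mean ȳ = (58.6 + 58.8 + 53.8 + 61.1 + 66.7 + 62.7 + 68.0 + 71.6)/8 = 62.6625
Deviations from mean: -4.0625, -3.8625, -8.8625, -1.5625, 4.0375, 0.0375, 5.3375, 8.9375
Σ(y_t−ȳ)(y_{t+1}−ȳ) = (15.6914) + (34.2314) + (13.8477) + (-6.3086) + (0.1514) + (0.2002) + (47.7039) = 105.5173
Denominator Σ(y_t−ȳ)² = 237.0788
r_1 = 105.5173 / 237.0788 = 0.445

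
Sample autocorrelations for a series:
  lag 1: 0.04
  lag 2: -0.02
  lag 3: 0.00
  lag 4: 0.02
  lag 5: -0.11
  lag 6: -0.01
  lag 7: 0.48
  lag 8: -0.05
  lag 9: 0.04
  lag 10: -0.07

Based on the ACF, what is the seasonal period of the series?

7

The largest autocorrelation is r_7 = 0.48; the remaining lags stay at or below 0.04.
The dominant spike at lag 7 indicates a seasonal period of 7.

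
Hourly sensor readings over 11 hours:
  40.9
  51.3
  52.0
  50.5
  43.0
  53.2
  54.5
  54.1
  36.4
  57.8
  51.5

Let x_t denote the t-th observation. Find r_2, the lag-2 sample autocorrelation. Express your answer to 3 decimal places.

Mean x̄ = (40.9 + 51.3 + 52.0 + 50.5 + 43.0 + 53.2 + 54.5 + 54.1 + 36.4 + 57.8 + 51.5)/11 = 49.5636
Numerator Σ_{t=1}^{9}(x_t−x̄)(x_{t+2}−x̄) = -101.0799
Denominator Σ(x_t−x̄)² = 431.0055
r_2 = -101.0799 / 431.0055 = -0.235

-0.235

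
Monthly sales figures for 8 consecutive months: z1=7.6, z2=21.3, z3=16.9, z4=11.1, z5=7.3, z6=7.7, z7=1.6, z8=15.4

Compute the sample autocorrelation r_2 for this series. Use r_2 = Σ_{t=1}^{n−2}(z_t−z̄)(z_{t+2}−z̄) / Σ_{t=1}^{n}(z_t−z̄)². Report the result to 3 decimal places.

-0.073

Mean z̄ = (7.6 + 21.3 + 16.9 + 11.1 + 7.3 + 7.7 + 1.6 + 15.4)/8 = 11.1125
Σ(z_t−z̄)(z_{t+2}−z̄) = (-20.3286) + (-0.1273) + (-22.0648) + (0.0427) + (36.2664) + (-14.6311) = -20.8428
Denominator Σ(z_t−z̄)² = 284.6688
r_2 = -20.8428 / 284.6688 = -0.073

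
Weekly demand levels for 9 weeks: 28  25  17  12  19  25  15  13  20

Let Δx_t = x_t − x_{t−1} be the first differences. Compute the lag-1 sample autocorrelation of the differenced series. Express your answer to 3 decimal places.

First differences Δx: -3, -8, -5, 7, 6, -10, -2, 7
Mean of differences = -1.0000
Numerator Σ(Δx_t−Δx̄)(Δx_{t+1}−Δx̄) = 4.0000
Denominator Σ(Δx_t−Δx̄)² = 328.0000
r_1(Δx) = 4.0000 / 328.0000 = 0.012

0.012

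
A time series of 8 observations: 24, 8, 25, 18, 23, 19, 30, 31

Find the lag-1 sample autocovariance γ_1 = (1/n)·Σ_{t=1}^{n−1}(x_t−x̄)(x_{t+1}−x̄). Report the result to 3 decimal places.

Mean x̄ = (24 + 8 + 25 + 18 + 23 + 19 + 30 + 31)/8 = 22.2500
Σ_{t=1}^{7}(x_t−x̄)(x_{t+1}−x̄) = -38.8125
γ_1 = -38.8125 / 8 = -4.852

-4.852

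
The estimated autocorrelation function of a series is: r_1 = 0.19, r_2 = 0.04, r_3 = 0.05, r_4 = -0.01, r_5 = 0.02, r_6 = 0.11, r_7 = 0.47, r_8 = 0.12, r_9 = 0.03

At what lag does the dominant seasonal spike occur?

7

The largest autocorrelation is r_7 = 0.47; the remaining lags stay at or below 0.19.
The dominant spike at lag 7 indicates a seasonal period of 7.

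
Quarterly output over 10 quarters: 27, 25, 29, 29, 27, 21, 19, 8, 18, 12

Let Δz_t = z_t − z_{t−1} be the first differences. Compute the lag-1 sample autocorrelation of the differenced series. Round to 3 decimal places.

First differences Δz: -2, 4, 0, -2, -6, -2, -11, 10, -6
Mean of differences = -1.6667
Numerator Σ(Δz_t−Δz̄)(Δz_{t+1}−Δz̄) = -146.4444
Denominator Σ(Δz_t−Δz̄)² = 296.0000
r_1(Δz) = -146.4444 / 296.0000 = -0.495

-0.495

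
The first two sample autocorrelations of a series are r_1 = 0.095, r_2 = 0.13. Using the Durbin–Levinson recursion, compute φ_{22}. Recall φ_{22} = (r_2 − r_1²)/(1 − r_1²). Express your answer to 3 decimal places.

0.122

φ_{22} = (r_2 − r_1²) / (1 − r_1²)
r_1² = (0.095)² = 0.009025
Numerator = 0.13 − 0.0090 = 0.1210; denominator = 1 − 0.0090 = 0.9910
φ_{22} = 0.1210 / 0.9910 = 0.122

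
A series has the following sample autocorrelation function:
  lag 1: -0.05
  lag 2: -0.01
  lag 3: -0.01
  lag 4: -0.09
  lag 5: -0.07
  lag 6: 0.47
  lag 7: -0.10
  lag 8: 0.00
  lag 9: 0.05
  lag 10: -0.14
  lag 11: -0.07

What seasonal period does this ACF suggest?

6

The largest autocorrelation is r_6 = 0.47; the remaining lags stay at or below 0.05.
The dominant spike at lag 6 indicates a seasonal period of 6.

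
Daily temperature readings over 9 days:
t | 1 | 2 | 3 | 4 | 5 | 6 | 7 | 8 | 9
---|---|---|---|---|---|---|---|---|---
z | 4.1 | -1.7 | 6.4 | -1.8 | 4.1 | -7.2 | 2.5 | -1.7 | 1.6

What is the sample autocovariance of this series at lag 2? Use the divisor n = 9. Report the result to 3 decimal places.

10.134

Mean z̄ = (4.1 − 1.7 + 6.4 − 1.8 + 4.1 − 7.2 + 2.5 − 1.7 + 1.6)/9 = 0.7000
Σ_{t=1}^{7}(z_t−z̄)(z_{t+2}−z̄) = 91.2100
γ_2 = 91.2100 / 9 = 10.134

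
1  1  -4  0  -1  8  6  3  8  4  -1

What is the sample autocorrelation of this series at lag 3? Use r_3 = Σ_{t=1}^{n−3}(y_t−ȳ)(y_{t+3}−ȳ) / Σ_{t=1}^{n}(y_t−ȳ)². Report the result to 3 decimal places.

Mean ȳ = (1 + 1 − 4 + 0 − 1 + 8 + 6 + 3 + 8 + 4 − 1)/11 = 2.2727
Numerator Σ_{t=1}^{8}(y_t−ȳ)(y_{t+3}−ȳ) = -2.8595
Denominator Σ(y_t−ȳ)² = 152.1818
r_3 = -2.8595 / 152.1818 = -0.019

-0.019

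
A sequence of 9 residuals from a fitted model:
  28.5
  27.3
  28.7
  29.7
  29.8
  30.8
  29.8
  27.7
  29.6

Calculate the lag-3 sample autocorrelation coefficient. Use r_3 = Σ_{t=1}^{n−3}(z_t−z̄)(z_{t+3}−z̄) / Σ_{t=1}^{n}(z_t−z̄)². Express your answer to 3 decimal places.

Mean z̄ = (28.5 + 27.3 + 28.7 + 29.7 + 29.8 + 30.8 + 29.8 + 27.7 + 29.6)/9 = 29.1000
Numerator Σ_{t=1}^{6}(z_t−z̄)(z_{t+3}−z̄) = -2.0100
Denominator Σ(z_t−z̄)² = 10.2000
r_3 = -2.0100 / 10.2000 = -0.197

-0.197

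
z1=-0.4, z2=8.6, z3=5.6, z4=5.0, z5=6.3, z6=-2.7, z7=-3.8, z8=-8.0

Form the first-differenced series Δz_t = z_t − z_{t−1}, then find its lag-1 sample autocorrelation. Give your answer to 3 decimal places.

-0.206

First differences Δz: 9.0, -3.0, -0.6, 1.3, -9.0, -1.1, -4.2
Mean of differences = -1.0857
Numerator Σ(Δz_t−Δz̄)(Δz_{t+1}−Δz̄) = -37.8016
Denominator Σ(Δz_t−Δz̄)² = 183.6486
r_1(Δz) = -37.8016 / 183.6486 = -0.206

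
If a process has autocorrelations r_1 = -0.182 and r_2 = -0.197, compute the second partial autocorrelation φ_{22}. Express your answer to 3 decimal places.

φ_{22} = (r_2 − r_1²) / (1 − r_1²)
r_1² = (-0.182)² = 0.033124
Numerator = -0.197 − 0.0331 = -0.2301; denominator = 1 − 0.0331 = 0.9669
φ_{22} = -0.2301 / 0.9669 = -0.238

-0.238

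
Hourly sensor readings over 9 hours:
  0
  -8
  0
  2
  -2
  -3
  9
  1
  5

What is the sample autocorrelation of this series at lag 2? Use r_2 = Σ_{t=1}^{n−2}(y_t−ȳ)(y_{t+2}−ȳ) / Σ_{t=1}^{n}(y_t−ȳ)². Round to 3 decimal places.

-0.006

Mean ȳ = (0 − 8 + 0 + 2 − 2 − 3 + 9 + 1 + 5)/9 = 0.4444
Σ(y_t−ȳ)(y_{t+2}−ȳ) = (0.1975) + (-13.1358) + (1.0864) + (-5.3580) + (-20.9136) + (-1.9136) + (38.9753) = -1.0617
Denominator Σ(y_t−ȳ)² = 186.2222
r_2 = -1.0617 / 186.2222 = -0.006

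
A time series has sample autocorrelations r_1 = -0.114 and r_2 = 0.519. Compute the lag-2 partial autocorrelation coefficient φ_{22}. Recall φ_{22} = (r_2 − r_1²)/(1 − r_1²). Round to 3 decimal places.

0.513

φ_{22} = (r_2 − r_1²) / (1 − r_1²)
r_1² = (-0.114)² = 0.012996
Numerator = 0.519 − 0.0130 = 0.5060; denominator = 1 − 0.0130 = 0.9870
φ_{22} = 0.5060 / 0.9870 = 0.513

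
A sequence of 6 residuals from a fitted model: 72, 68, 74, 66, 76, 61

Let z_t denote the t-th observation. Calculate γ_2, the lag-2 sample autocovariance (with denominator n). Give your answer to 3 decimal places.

12.583

Mean z̄ = (72 + 68 + 74 + 66 + 76 + 61)/6 = 69.5000
Deviations: 2.5000, -1.5000, 4.5000, -3.5000, 6.5000, -8.5000
Σ_{t=1}^{4}(z_t−z̄)(z_{t+2}−z̄) = 75.5000
γ_2 = 75.5000 / 6 = 12.583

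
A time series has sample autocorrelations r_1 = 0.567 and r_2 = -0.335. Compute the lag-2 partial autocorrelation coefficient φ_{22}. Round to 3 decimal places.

-0.968

φ_{22} = (r_2 − r_1²) / (1 − r_1²)
r_1² = (0.567)² = 0.321489
Numerator = -0.335 − 0.3215 = -0.6565; denominator = 1 − 0.3215 = 0.6785
φ_{22} = -0.6565 / 0.6785 = -0.968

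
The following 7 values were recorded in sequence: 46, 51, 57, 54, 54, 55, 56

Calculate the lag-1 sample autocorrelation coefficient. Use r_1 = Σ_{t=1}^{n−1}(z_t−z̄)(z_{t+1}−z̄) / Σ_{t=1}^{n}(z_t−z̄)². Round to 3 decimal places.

0.206

Mean z̄ = (46 + 51 + 57 + 54 + 54 + 55 + 56)/7 = 53.2857
Σ(z_t−z̄)(z_{t+1}−z̄) = (16.6531) + (-8.4898) + (2.6531) + (0.5102) + (1.2245) + (4.6531) = 17.2041
Denominator Σ(z_t−z̄)² = 83.4286
r_1 = 17.2041 / 83.4286 = 0.206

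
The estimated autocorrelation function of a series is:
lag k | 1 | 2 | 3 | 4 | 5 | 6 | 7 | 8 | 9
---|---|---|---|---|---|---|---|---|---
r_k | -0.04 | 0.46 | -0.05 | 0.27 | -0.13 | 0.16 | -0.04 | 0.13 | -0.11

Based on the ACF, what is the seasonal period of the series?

2

The largest autocorrelation is r_2 = 0.46, with weaker echoes at lags 4 (0.27) and 6 (0.16); the remaining lags stay at or below 0.13.
The dominant spike at lag 2 indicates a seasonal period of 2.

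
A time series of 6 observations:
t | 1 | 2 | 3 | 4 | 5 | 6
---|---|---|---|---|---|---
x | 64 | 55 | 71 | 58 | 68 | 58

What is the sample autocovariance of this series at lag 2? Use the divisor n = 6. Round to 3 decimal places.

Mean x̄ = (64 + 55 + 71 + 58 + 68 + 58)/6 = 62.3333
Deviations: 1.6667, -7.3333, 8.6667, -4.3333, 5.6667, -4.3333
Σ_{t=1}^{4}(x_t−x̄)(x_{t+2}−x̄) = 114.1111
γ_2 = 114.1111 / 6 = 19.019

19.019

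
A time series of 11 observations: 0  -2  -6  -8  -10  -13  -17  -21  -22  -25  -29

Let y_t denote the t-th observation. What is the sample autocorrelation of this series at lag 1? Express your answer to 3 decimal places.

Mean ȳ = (0 − 2 − 6 − 8 − 10 − 13 − 17 − 21 − 22 − 25 − 29)/11 = -13.9091
Numerator Σ_{t=1}^{10}(y_t−ȳ)(y_{t+1}−ȳ) = 666.8099
Denominator Σ(y_t−ȳ)² = 924.9091
r_1 = 666.8099 / 924.9091 = 0.721

0.721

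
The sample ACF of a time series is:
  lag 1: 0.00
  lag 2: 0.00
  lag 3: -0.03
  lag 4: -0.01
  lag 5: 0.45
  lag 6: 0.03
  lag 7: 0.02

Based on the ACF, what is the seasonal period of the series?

5

The largest autocorrelation is r_5 = 0.45; the remaining lags stay at or below 0.03.
The dominant spike at lag 5 indicates a seasonal period of 5.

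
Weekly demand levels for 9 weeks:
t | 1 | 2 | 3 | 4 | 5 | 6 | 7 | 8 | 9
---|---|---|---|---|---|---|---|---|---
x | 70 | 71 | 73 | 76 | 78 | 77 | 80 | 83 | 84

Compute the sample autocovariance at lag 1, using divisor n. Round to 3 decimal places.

14.320

Mean x̄ = (70 + 71 + 73 + 76 + 78 + 77 + 80 + 83 + 84)/9 = 76.8889
Σ_{t=1}^{8}(x_t−x̄)(x_{t+1}−x̄) = 128.8765
γ_1 = 128.8765 / 9 = 14.320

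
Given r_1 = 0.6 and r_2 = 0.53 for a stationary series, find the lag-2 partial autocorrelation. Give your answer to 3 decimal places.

φ_{22} = (r_2 − r_1²) / (1 − r_1²)
r_1² = (0.6)² = 0.36
Numerator = 0.53 − 0.3600 = 0.1700; denominator = 1 − 0.3600 = 0.6400
φ_{22} = 0.1700 / 0.6400 = 0.266

0.266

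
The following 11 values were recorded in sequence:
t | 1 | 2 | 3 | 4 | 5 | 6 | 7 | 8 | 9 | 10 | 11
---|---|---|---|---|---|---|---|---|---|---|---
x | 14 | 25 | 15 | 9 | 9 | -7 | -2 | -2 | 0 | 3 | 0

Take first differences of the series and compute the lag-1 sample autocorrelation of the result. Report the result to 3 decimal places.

First differences Δx: 11, -10, -6, 0, -16, 5, 0, 2, 3, -3
Mean of differences = -1.4000
Numerator Σ(Δx_t−Δx̄)(Δx_{t+1}−Δx̄) = -165.7600
Denominator Σ(Δx_t−Δx̄)² = 540.4000
r_1(Δx) = -165.7600 / 540.4000 = -0.307

-0.307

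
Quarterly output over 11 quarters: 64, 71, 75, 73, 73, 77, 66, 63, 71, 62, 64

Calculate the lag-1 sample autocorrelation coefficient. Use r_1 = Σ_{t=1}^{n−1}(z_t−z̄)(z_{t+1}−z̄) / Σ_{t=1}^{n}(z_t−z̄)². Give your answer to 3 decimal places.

Mean z̄ = (64 + 71 + 75 + 73 + 73 + 77 + 66 + 63 + 71 + 62 + 64)/11 = 69.0000
Numerator Σ_{t=1}^{10}(z_t−z̄)(z_{t+1}−z̄) = 77.0000
Denominator Σ(z_t−z̄)² = 284.0000
r_1 = 77.0000 / 284.0000 = 0.271

0.271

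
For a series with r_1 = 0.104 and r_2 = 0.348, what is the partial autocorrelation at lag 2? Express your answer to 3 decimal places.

0.341

φ_{22} = (r_2 − r_1²) / (1 − r_1²)
r_1² = (0.104)² = 0.010816
Numerator = 0.348 − 0.0108 = 0.3372; denominator = 1 − 0.0108 = 0.9892
φ_{22} = 0.3372 / 0.9892 = 0.341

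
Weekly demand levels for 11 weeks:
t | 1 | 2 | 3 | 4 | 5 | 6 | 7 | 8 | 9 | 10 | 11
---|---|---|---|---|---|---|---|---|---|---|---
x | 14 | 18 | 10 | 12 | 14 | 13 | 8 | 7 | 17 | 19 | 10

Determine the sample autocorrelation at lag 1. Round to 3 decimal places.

0.026

Mean x̄ = (14 + 18 + 10 + 12 + 14 + 13 + 8 + 7 + 17 + 19 + 10)/11 = 12.9091
Numerator Σ_{t=1}^{10}(x_t−x̄)(x_{t+1}−x̄) = 4.0826
Denominator Σ(x_t−x̄)² = 158.9091
r_1 = 4.0826 / 158.9091 = 0.026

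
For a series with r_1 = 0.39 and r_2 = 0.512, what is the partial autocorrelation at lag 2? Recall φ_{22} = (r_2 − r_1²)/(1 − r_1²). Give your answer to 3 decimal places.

0.424

φ_{22} = (r_2 − r_1²) / (1 − r_1²)
r_1² = (0.39)² = 0.1521
Numerator = 0.512 − 0.1521 = 0.3599; denominator = 1 − 0.1521 = 0.8479
φ_{22} = 0.3599 / 0.8479 = 0.424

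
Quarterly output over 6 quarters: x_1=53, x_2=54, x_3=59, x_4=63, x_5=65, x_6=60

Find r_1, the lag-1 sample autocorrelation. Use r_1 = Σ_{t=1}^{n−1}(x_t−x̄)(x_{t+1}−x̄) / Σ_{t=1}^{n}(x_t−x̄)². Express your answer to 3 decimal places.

Mean x̄ = (53 + 54 + 59 + 63 + 65 + 60)/6 = 59.0000
Deviations from mean: -6.0000, -5.0000, 0.0000, 4.0000, 6.0000, 1.0000
Numerator Σ_{t=1}^{5}(x_t−x̄)(x_{t+1}−x̄) = 60.0000
Denominator Σ(x_t−x̄)² = 114.0000
r_1 = 60.0000 / 114.0000 = 0.526

0.526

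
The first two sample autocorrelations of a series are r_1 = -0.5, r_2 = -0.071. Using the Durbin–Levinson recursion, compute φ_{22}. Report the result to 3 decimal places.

-0.428

φ_{22} = (r_2 − r_1²) / (1 − r_1²)
r_1² = (-0.5)² = 0.25
Numerator = -0.071 − 0.2500 = -0.3210; denominator = 1 − 0.2500 = 0.7500
φ_{22} = -0.3210 / 0.7500 = -0.428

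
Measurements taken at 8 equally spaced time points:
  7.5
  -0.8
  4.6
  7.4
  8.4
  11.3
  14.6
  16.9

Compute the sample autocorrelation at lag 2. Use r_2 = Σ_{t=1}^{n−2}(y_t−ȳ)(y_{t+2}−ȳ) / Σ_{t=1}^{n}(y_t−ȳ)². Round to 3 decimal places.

Mean ȳ = (7.5 − 0.8 + 4.6 + 7.4 + 8.4 + 11.3 + 14.6 + 16.9)/8 = 8.7375
Deviations from mean: -1.2375, -9.5375, -4.1375, -1.3375, -0.3375, 2.5625, 5.8625, 8.1625
Σ(y_t−ȳ)(y_{t+2}−ȳ) = (5.1202) + (12.7564) + (1.3964) + (-3.4273) + (-1.9786) + (20.9164) = 34.7834
Denominator Σ(y_t−ȳ)² = 219.0788
r_2 = 34.7834 / 219.0788 = 0.159

0.159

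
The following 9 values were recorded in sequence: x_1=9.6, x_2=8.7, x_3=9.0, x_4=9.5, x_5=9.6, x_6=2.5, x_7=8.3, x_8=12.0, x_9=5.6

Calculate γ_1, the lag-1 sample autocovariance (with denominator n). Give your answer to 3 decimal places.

-1.594

Mean x̄ = (9.6 + 8.7 + 9.0 + 9.5 + 9.6 + 2.5 + 8.3 + 12.0 + 5.6)/9 = 8.3111
Σ_{t=1}^{8}(x_t−x̄)(x_{t+1}−x̄) = -14.3468
γ_1 = -14.3468 / 9 = -1.594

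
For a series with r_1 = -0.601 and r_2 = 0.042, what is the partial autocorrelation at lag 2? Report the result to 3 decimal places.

-0.500

φ_{22} = (r_2 − r_1²) / (1 − r_1²)
r_1² = (-0.601)² = 0.361201
Numerator = 0.042 − 0.3612 = -0.3192; denominator = 1 − 0.3612 = 0.6388
φ_{22} = -0.3192 / 0.6388 = -0.500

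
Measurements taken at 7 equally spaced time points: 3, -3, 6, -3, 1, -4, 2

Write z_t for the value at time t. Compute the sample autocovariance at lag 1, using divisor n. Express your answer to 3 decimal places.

-8.461

Mean z̄ = (3 − 3 + 6 − 3 + 1 − 4 + 2)/7 = 0.2857
Deviations: 2.7143, -3.2857, 5.7143, -3.2857, 0.7143, -4.2857, 1.7143
Σ_{t=1}^{6}(z_t−z̄)(z_{t+1}−z̄) = -59.2245
γ_1 = -59.2245 / 7 = -8.461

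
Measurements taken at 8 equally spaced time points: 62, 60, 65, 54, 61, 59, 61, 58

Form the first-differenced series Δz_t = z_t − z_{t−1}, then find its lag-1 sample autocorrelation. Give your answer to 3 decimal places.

First differences Δz: -2, 5, -11, 7, -2, 2, -3
Mean of differences = -0.5714
Numerator Σ(Δz_t−Δz̄)(Δz_{t+1}−Δz̄) = -165.7551
Denominator Σ(Δz_t−Δz̄)² = 213.7143
r_1(Δz) = -165.7551 / 213.7143 = -0.776

-0.776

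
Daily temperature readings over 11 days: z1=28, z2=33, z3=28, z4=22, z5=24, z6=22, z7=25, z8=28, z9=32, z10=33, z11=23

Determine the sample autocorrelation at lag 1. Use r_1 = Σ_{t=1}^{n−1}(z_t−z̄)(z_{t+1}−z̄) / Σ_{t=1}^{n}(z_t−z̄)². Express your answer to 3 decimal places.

Mean z̄ = (28 + 33 + 28 + 22 + 24 + 22 + 25 + 28 + 32 + 33 + 23)/11 = 27.0909
Numerator Σ_{t=1}^{10}(z_t−z̄)(z_{t+1}−z̄) = 55.6281
Denominator Σ(z_t−z̄)² = 178.9091
r_1 = 55.6281 / 178.9091 = 0.311

0.311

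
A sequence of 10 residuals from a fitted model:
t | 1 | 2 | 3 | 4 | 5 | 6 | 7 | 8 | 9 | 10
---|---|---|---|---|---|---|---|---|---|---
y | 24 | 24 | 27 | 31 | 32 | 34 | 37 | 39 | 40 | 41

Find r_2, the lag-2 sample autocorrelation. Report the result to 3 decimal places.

Mean ȳ = (24 + 24 + 27 + 31 + 32 + 34 + 37 + 39 + 40 + 41)/10 = 32.9000
Numerator Σ_{t=1}^{8}(y_t−ȳ)(y_{t+2}−ȳ) = 154.1800
Denominator Σ(y_t−ȳ)² = 368.9000
r_2 = 154.1800 / 368.9000 = 0.418

0.418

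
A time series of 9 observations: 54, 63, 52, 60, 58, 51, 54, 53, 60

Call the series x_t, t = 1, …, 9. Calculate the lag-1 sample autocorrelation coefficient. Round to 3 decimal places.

Mean x̄ = (54 + 63 + 52 + 60 + 58 + 51 + 54 + 53 + 60)/9 = 56.1111
Numerator Σ_{t=1}^{8}(x_t−x̄)(x_{t+1}−x̄) = -55.9012
Denominator Σ(x_t−x̄)² = 142.8889
r_1 = -55.9012 / 142.8889 = -0.391

-0.391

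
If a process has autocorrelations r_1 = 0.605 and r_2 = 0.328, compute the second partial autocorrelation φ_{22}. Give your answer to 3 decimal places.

-0.060

φ_{22} = (r_2 − r_1²) / (1 − r_1²)
r_1² = (0.605)² = 0.366025
Numerator = 0.328 − 0.3660 = -0.0380; denominator = 1 − 0.3660 = 0.6340
φ_{22} = -0.0380 / 0.6340 = -0.060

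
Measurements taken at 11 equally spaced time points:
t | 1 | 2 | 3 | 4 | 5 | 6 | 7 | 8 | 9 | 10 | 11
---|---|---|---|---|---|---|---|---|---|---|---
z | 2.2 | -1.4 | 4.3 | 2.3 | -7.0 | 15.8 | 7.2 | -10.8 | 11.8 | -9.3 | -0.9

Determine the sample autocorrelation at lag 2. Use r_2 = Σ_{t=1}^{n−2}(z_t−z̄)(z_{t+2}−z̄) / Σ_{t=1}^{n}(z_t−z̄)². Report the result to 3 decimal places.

-0.096

Mean z̄ = (2.2 − 1.4 + 4.3 + 2.3 − 7.0 + 15.8 + 7.2 − 10.8 + 11.8 − 9.3 − 0.9)/11 = 1.2909
Numerator Σ_{t=1}^{9}(z_t−z̄)(z_{t+2}−z̄) = -67.5783
Denominator Σ(z_t−z̄)² = 705.9091
r_2 = -67.5783 / 705.9091 = -0.096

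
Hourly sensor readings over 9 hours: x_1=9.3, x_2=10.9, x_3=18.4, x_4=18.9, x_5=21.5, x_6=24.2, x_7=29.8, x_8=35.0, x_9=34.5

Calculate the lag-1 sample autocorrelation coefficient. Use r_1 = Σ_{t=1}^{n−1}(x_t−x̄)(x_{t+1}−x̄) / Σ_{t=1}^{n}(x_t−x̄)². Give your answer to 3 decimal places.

Mean x̄ = (9.3 + 10.9 + 18.4 + 18.9 + 21.5 + 24.2 + 29.8 + 35.0 + 34.5)/9 = 22.5000
Numerator Σ_{t=1}^{8}(x_t−x̄)(x_{t+1}−x̄) = 471.0000
Denominator Σ(x_t−x̄)² = 696.0000
r_1 = 471.0000 / 696.0000 = 0.677

0.677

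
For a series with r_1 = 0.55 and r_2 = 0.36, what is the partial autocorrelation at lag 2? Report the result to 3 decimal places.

φ_{22} = (r_2 − r_1²) / (1 − r_1²)
r_1² = (0.55)² = 0.3025
Numerator = 0.36 − 0.3025 = 0.0575; denominator = 1 − 0.3025 = 0.6975
φ_{22} = 0.0575 / 0.6975 = 0.082

0.082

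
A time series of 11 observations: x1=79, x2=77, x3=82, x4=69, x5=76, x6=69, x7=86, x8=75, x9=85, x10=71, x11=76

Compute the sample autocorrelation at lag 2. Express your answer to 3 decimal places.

Mean x̄ = (79 + 77 + 82 + 69 + 76 + 69 + 86 + 75 + 85 + 71 + 76)/11 = 76.8182
Numerator Σ_{t=1}^{9}(x_t−x̄)(x_{t+2}−x̄) = 152.4793
Denominator Σ(x_t−x̄)² = 343.6364
r_2 = 152.4793 / 343.6364 = 0.444

0.444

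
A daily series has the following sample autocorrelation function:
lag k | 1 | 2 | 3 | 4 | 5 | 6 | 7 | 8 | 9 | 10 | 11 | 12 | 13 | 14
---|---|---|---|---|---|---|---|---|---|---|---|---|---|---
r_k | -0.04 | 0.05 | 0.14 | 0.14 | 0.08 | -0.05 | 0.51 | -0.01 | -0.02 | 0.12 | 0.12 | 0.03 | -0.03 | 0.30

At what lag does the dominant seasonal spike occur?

The largest autocorrelation is r_7 = 0.51, with a weaker echo at lag 14 (0.30); the remaining lags stay at or below 0.14.
The dominant spike at lag 7 indicates a seasonal period of 7.

7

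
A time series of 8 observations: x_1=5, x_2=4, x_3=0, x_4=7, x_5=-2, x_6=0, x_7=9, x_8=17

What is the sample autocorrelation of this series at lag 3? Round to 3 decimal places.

-0.167

Mean x̄ = (5 + 4 + 0 + 7 − 2 + 0 + 9 + 17)/8 = 5.0000
Deviations from mean: 0.0000, -1.0000, -5.0000, 2.0000, -7.0000, -5.0000, 4.0000, 12.0000
Σ(x_t−x̄)(x_{t+3}−x̄) = (0.0000) + (7.0000) + (25.0000) + (8.0000) + (-84.0000) = -44.0000
Denominator Σ(x_t−x̄)² = 264.0000
r_3 = -44.0000 / 264.0000 = -0.167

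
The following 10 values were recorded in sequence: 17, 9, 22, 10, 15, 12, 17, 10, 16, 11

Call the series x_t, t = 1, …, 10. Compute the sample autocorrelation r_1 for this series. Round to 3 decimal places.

Mean x̄ = (17 + 9 + 22 + 10 + 15 + 12 + 17 + 10 + 16 + 11)/10 = 13.9000
Numerator Σ_{t=1}^{9}(x_t−x̄)(x_{t+1}−x̄) = -125.1100
Denominator Σ(x_t−x̄)² = 156.9000
r_1 = -125.1100 / 156.9000 = -0.797

-0.797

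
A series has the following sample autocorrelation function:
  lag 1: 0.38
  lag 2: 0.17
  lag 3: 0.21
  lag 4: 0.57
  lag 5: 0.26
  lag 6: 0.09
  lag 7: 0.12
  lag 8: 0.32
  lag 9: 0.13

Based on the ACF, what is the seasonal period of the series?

4

The largest autocorrelation is r_4 = 0.57; the remaining lags stay at or below 0.38. The elevated value at lag 1 (0.38), dropping to 0.17 at lag 2, reflects decaying short-term dependence rather than seasonality.
The dominant spike at lag 4 indicates a seasonal period of 4.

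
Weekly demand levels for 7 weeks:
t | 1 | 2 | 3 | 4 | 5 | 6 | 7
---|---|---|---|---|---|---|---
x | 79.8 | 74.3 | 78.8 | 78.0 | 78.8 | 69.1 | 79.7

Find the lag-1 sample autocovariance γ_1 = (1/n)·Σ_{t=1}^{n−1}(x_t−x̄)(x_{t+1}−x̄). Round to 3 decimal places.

Mean x̄ = (79.8 + 74.3 + 78.8 + 78.0 + 78.8 + 69.1 + 79.7)/7 = 76.9286
Deviations: 2.8714, -2.6286, 1.8714, 1.0714, 1.8714, -7.8286, 2.7714
Σ_{t=1}^{6}(x_t−x̄)(x_{t+1}−x̄) = -44.8037
γ_1 = -44.8037 / 7 = -6.401

-6.401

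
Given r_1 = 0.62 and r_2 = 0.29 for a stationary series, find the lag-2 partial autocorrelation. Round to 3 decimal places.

-0.153

φ_{22} = (r_2 − r_1²) / (1 − r_1²)
r_1² = (0.62)² = 0.3844
Numerator = 0.29 − 0.3844 = -0.0944; denominator = 1 − 0.3844 = 0.6156
φ_{22} = -0.0944 / 0.6156 = -0.153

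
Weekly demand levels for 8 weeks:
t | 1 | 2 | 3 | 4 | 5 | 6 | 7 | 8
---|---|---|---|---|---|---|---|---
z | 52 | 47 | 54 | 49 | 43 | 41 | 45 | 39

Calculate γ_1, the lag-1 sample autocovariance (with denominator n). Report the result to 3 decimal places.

Mean z̄ = (52 + 47 + 54 + 49 + 43 + 41 + 45 + 39)/8 = 46.2500
Σ_{t=1}^{7}(z_t−z̄)(z_{t+1}−z̄) = 55.1875
γ_1 = 55.1875 / 8 = 6.898

6.898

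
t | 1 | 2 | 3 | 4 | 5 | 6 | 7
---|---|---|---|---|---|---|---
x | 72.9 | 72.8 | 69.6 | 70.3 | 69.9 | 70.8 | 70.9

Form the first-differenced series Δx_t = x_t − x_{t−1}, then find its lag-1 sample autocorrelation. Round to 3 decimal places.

First differences Δx: -0.1, -3.2, 0.7, -0.4, 0.9, 0.1
Mean of differences = -0.3333
Numerator Σ(Δx_t−Δx̄)(Δx_{t+1}−Δx̄) = -3.2478
Denominator Σ(Δx_t−Δx̄)² = 11.0533
r_1(Δx) = -3.2478 / 11.0533 = -0.294

-0.294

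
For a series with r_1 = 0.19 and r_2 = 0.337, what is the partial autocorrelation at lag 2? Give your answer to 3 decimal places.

φ_{22} = (r_2 − r_1²) / (1 − r_1²)
r_1² = (0.19)² = 0.0361
Numerator = 0.337 − 0.0361 = 0.3009; denominator = 1 − 0.0361 = 0.9639
φ_{22} = 0.3009 / 0.9639 = 0.312

0.312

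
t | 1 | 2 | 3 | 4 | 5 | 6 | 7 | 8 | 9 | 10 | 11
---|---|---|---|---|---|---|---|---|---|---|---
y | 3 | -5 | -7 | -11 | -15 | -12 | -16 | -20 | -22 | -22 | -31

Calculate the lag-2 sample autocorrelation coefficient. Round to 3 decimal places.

0.375

Mean ȳ = (3 − 5 − 7 − 11 − 15 − 12 − 16 − 20 − 22 − 22 − 31)/11 = -14.3636
Numerator Σ_{t=1}^{9}(y_t−ȳ)(y_{t+2}−ȳ) = 332.9174
Denominator Σ(y_t−ȳ)² = 888.5455
r_2 = 332.9174 / 888.5455 = 0.375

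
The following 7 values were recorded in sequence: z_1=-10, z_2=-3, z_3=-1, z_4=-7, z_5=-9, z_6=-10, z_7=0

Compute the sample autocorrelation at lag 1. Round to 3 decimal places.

-0.099

Mean z̄ = (-10 − 3 − 1 − 7 − 9 − 10 + 0)/7 = -5.7143
Deviations from mean: -4.2857, 2.7143, 4.7143, -1.2857, -3.2857, -4.2857, 5.7143
Numerator Σ_{t=1}^{6}(z_t−z̄)(z_{t+1}−z̄) = -11.0816
Denominator Σ(z_t−z̄)² = 111.4286
r_1 = -11.0816 / 111.4286 = -0.099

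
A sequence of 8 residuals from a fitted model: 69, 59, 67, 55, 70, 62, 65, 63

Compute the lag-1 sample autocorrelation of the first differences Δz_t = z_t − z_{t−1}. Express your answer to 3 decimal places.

-0.829

First differences Δz: -10, 8, -12, 15, -8, 3, -2
Mean of differences = -0.8571
Numerator Σ(Δz_t−Δz̄)(Δz_{t+1}−Δz̄) = -501.5918
Denominator Σ(Δz_t−Δz̄)² = 604.8571
r_1(Δz) = -501.5918 / 604.8571 = -0.829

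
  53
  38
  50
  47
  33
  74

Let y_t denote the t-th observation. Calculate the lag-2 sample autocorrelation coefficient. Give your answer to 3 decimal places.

-0.039

Mean ȳ = (53 + 38 + 50 + 47 + 33 + 74)/6 = 49.1667
Numerator Σ_{t=1}^{4}(y_t−ȳ)(y_{t+2}−ȳ) = -39.8889
Denominator Σ(y_t−ȳ)² = 1022.8333
r_2 = -39.8889 / 1022.8333 = -0.039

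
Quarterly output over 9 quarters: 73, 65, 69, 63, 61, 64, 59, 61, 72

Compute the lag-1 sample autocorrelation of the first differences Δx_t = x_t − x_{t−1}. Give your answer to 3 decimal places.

-0.192

First differences Δx: -8, 4, -6, -2, 3, -5, 2, 11
Mean of differences = -0.1250
Numerator Σ(Δx_t−Δx̄)(Δx_{t+1}−Δx̄) = -53.5156
Denominator Σ(Δx_t−Δx̄)² = 278.8750
r_1(Δx) = -53.5156 / 278.8750 = -0.192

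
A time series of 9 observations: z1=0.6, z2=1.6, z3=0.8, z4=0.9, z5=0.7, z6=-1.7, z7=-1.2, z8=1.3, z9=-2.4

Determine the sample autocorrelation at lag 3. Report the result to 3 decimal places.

Mean z̄ = (0.6 + 1.6 + 0.8 + 0.9 + 0.7 − 1.7 − 1.2 + 1.3 − 2.4)/9 = 0.0667
Σ(z_t−z̄)(z_{t+3}−z̄) = (0.4444) + (0.9711) + (-1.2956) + (-1.0556) + (0.7811) + (4.3578) = 4.2033
Denominator Σ(z_t−z̄)² = 16.6000
r_3 = 4.2033 / 16.6000 = 0.253

0.253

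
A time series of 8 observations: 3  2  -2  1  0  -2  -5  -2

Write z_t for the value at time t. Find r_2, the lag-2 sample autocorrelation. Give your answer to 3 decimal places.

-0.097

Mean z̄ = (3 + 2 − 2 + 1 + 0 − 2 − 5 − 2)/8 = -0.6250
Numerator Σ_{t=1}^{6}(z_t−z̄)(z_{t+2}−z̄) = -4.6563
Denominator Σ(z_t−z̄)² = 47.8750
r_2 = -4.6563 / 47.8750 = -0.097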